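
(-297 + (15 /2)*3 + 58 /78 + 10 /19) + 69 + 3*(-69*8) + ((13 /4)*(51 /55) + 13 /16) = -1210523893 /652080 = -1856.40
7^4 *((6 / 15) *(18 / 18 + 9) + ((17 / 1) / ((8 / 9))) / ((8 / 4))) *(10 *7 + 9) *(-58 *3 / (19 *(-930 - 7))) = 3580949841 / 142424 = 25142.88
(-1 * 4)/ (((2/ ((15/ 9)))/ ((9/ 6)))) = -5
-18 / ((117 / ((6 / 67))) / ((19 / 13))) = -228 / 11323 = -0.02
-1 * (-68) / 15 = 68 / 15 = 4.53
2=2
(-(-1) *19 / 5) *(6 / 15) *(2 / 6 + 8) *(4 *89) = 13528 / 3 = 4509.33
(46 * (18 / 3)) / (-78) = -46 / 13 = -3.54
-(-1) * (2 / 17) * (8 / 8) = 2 / 17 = 0.12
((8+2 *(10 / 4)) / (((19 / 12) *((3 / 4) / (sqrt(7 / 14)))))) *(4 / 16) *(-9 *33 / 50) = -3861 *sqrt(2) / 475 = -11.50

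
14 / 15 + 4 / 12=19 / 15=1.27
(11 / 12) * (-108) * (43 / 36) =-473 / 4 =-118.25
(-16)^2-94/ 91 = 23202/ 91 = 254.97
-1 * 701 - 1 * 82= -783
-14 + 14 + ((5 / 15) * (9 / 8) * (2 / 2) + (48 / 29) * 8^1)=3159 / 232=13.62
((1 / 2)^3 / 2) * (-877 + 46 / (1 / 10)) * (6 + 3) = -3753 / 16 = -234.56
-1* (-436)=436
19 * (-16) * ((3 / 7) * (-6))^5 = 574428672 / 16807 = 34177.94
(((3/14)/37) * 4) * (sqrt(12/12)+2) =18/259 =0.07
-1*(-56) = 56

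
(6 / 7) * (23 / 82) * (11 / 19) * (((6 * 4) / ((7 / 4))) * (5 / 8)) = 45540 / 38171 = 1.19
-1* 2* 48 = -96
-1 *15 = -15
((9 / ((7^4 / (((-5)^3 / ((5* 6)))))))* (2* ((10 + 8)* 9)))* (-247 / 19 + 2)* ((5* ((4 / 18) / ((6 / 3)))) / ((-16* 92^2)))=-37125 / 162576512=-0.00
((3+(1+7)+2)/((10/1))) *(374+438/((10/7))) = 44239/50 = 884.78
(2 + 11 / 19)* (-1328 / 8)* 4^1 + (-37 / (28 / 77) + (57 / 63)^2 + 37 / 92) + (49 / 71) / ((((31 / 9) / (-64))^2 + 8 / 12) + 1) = -13737669584684732 / 7579249528347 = -1812.54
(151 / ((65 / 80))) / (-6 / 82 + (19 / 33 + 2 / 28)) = 45763872 / 141349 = 323.77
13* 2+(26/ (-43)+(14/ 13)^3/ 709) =25.40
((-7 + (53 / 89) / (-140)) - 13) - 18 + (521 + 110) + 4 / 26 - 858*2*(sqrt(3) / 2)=96078371 / 161980 - 858*sqrt(3)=-892.95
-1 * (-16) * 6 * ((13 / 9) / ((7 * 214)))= 208 / 2247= 0.09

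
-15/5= -3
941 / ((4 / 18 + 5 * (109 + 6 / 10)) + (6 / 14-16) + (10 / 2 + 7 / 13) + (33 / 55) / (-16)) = 61654320 / 35259703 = 1.75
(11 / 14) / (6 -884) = -11 / 12292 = -0.00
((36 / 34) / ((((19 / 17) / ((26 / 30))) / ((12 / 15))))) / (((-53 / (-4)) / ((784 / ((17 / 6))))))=5870592 / 427975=13.72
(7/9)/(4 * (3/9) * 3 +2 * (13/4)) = 2/27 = 0.07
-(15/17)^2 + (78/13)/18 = -0.45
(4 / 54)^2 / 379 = 4 / 276291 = 0.00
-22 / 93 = -0.24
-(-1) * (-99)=-99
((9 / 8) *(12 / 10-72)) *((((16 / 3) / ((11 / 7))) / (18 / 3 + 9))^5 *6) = -519890796544 / 1834471546875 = -0.28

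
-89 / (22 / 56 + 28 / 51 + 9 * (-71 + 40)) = 127092 / 397067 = 0.32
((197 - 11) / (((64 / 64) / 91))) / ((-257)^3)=-16926 / 16974593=-0.00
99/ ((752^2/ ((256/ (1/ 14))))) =1386/ 2209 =0.63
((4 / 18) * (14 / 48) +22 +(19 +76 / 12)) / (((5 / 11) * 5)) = 20.86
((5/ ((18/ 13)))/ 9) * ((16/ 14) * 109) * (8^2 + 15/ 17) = 31259020/ 9639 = 3242.97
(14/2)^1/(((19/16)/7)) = 784/19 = 41.26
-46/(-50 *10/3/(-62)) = -2139/125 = -17.11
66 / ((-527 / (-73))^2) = 351714 / 277729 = 1.27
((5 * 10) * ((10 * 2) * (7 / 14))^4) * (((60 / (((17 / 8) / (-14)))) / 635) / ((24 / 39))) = -1092000000 / 2159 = -505789.72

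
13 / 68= 0.19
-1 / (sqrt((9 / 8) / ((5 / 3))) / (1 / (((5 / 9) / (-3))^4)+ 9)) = -119348 *sqrt(30) / 625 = -1045.91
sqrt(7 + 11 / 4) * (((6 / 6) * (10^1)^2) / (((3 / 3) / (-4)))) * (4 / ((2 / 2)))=-800 * sqrt(39)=-4996.00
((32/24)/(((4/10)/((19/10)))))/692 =0.01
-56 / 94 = -28 / 47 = -0.60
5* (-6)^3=-1080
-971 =-971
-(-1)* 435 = 435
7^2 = 49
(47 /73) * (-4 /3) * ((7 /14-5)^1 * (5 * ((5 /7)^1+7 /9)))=44180 /1533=28.82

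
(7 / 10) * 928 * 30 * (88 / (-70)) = -122496 / 5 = -24499.20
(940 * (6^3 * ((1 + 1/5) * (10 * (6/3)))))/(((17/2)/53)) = 516533760/17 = 30384338.82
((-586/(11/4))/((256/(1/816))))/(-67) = 0.00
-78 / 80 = -39 / 40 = -0.98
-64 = -64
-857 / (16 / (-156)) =33423 / 4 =8355.75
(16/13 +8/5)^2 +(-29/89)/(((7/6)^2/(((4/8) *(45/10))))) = 7.47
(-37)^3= -50653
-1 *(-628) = 628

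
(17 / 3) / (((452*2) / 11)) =187 / 2712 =0.07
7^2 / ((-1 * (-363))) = 49 / 363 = 0.13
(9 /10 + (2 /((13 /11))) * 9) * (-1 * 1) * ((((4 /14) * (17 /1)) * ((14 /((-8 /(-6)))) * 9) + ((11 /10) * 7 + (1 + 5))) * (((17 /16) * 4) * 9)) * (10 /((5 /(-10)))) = 1516615407 /260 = 5833136.18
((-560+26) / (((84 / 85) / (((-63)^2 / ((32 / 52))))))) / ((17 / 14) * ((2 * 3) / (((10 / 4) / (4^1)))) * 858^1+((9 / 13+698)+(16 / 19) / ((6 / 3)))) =-482059161675 / 1480154288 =-325.68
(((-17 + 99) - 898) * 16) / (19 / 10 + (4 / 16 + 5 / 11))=-957440 / 191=-5012.77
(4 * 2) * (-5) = -40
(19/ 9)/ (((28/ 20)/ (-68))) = -6460/ 63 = -102.54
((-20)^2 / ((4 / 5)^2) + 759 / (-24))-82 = 4091 / 8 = 511.38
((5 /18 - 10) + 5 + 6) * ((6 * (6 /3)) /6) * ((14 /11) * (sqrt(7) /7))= 46 * sqrt(7) /99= 1.23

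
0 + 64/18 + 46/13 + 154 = 18848/117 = 161.09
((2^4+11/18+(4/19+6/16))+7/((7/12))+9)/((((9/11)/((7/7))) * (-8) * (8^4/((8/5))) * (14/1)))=-0.00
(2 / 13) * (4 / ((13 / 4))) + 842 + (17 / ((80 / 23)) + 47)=12087919 / 13520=894.08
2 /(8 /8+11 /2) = 4 /13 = 0.31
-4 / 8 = -1 / 2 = -0.50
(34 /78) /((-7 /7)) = -17 /39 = -0.44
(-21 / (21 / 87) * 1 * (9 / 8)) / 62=-1.58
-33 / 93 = -11 / 31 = -0.35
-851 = -851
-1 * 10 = -10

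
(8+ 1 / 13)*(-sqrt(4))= -210 / 13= -16.15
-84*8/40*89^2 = -665364/5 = -133072.80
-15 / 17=-0.88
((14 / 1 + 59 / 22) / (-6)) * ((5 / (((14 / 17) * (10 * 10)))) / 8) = -6239 / 295680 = -0.02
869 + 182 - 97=954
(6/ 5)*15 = 18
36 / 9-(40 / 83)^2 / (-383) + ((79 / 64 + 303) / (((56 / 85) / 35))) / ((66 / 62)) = 677030538005983 / 44579876352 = 15186.91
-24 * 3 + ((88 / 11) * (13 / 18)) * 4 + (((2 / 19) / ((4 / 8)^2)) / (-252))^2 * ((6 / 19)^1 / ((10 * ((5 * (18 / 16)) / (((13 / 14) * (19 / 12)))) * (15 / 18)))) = -183877154896 / 3761123625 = -48.89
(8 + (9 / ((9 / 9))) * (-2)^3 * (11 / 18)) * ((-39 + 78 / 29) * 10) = 379080 / 29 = 13071.72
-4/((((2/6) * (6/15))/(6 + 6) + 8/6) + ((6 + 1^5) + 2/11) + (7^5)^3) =-3960/4700085894852011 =-0.00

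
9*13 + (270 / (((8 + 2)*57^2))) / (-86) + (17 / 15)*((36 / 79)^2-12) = 100400838671 / 968790430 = 103.64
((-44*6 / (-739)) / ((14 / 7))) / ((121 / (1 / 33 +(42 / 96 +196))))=103735 / 357676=0.29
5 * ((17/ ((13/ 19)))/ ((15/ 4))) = 1292/ 39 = 33.13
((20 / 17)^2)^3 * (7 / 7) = 2.65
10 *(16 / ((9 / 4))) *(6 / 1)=1280 / 3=426.67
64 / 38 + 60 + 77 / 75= 89363 / 1425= 62.71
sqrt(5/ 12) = sqrt(15)/ 6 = 0.65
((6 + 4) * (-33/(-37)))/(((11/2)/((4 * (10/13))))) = 2400/481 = 4.99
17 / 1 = 17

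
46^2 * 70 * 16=2369920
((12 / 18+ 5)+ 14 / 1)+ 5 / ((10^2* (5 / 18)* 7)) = 19.69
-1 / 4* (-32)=8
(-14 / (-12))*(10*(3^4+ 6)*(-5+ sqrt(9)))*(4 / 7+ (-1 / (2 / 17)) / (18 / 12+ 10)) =7830 / 23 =340.43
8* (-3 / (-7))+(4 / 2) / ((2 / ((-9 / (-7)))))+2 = 47 / 7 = 6.71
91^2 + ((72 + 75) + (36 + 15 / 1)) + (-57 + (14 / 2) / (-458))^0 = 8480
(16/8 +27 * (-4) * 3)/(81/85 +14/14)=-13685/83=-164.88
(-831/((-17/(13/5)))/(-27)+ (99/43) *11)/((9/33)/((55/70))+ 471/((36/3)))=328269128/630432675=0.52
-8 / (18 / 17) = -68 / 9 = -7.56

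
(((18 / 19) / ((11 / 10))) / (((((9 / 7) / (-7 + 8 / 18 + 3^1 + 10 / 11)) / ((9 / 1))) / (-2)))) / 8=9170 / 2299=3.99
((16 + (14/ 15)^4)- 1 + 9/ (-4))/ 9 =2735539/ 1822500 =1.50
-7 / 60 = -0.12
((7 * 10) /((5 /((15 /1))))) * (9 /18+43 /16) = 5355 /8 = 669.38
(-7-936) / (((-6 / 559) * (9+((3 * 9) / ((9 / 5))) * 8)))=12259 / 18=681.06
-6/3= -2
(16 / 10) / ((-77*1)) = -0.02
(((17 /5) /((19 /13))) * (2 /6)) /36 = 221 /10260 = 0.02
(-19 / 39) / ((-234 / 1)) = 19 / 9126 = 0.00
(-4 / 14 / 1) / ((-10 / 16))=0.46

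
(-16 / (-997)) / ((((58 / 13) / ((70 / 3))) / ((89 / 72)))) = 80990 / 780651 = 0.10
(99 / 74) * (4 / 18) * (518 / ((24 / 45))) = 1155 / 4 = 288.75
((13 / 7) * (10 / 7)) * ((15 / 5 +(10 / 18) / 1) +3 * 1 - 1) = 6500 / 441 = 14.74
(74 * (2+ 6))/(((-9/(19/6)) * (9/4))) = -22496/243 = -92.58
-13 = -13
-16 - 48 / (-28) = -14.29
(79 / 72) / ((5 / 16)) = 158 / 45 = 3.51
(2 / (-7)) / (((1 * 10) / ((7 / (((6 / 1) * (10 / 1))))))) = -1 / 300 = -0.00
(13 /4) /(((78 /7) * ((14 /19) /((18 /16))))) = 57 /128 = 0.45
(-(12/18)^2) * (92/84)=-92/189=-0.49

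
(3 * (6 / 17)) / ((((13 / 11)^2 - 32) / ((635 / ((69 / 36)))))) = -16596360 / 1447873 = -11.46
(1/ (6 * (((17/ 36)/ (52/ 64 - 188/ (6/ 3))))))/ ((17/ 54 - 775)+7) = 120771/ 2818940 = 0.04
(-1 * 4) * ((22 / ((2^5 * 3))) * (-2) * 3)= 5.50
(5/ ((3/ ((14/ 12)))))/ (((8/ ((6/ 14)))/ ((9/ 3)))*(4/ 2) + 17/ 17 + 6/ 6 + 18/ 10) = 175/ 1462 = 0.12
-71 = -71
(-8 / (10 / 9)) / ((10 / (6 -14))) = 144 / 25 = 5.76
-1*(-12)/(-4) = -3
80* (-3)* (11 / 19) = -2640 / 19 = -138.95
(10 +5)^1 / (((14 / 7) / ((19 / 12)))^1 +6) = 95 / 46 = 2.07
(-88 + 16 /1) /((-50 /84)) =3024 /25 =120.96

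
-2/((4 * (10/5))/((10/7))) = -5/14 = -0.36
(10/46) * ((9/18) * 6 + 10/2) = 40/23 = 1.74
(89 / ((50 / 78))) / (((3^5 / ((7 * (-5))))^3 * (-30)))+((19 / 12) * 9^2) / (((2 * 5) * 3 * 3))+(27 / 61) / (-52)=651004797277 / 455147330040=1.43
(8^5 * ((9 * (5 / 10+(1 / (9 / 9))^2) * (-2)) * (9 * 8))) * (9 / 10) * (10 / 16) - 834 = -35832642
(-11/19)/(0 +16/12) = -33/76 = -0.43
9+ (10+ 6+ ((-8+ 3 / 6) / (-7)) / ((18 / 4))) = 530 / 21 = 25.24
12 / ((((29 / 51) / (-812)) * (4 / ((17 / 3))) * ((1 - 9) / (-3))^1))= -18207 / 2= -9103.50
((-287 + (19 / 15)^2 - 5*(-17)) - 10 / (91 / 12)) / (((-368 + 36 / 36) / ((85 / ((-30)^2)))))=70211683 / 1352578500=0.05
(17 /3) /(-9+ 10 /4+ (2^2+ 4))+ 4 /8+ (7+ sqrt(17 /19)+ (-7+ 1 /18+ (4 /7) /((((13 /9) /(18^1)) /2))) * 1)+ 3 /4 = sqrt(323) /19+ 21103 /1092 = 20.27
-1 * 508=-508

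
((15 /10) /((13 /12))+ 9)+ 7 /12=1711 /156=10.97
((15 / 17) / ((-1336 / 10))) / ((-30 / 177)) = 885 / 22712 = 0.04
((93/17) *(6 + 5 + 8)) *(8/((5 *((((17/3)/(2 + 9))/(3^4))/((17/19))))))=1988712/85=23396.61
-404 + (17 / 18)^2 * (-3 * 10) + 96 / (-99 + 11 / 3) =-3334099 / 7722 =-431.77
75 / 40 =15 / 8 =1.88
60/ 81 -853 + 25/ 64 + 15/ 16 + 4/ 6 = -1469257/ 1728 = -850.26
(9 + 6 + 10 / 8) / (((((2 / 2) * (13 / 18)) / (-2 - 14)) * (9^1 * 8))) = -5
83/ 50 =1.66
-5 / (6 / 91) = -455 / 6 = -75.83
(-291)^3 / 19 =-24642171 / 19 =-1296956.37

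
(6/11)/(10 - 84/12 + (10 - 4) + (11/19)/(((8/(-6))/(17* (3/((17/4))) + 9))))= -152/33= -4.61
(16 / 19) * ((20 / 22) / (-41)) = -160 / 8569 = -0.02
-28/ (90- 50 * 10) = 14/ 205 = 0.07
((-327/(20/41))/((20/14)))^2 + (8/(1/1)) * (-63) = 8787474801/40000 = 219686.87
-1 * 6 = -6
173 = 173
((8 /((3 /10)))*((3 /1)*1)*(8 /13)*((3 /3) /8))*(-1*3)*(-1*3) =720 /13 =55.38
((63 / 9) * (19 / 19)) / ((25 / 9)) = 63 / 25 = 2.52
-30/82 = -15/41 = -0.37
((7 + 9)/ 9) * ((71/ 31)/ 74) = 568/ 10323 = 0.06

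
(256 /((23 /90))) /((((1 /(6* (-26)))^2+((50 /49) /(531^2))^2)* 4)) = 6094578.93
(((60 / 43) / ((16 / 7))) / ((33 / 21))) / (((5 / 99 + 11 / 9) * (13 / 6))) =315 / 2236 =0.14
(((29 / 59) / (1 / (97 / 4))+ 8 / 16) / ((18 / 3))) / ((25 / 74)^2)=1337513 / 73750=18.14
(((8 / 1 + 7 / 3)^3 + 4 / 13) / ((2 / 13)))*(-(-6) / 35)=387391 / 315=1229.81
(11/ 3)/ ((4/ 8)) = 22/ 3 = 7.33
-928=-928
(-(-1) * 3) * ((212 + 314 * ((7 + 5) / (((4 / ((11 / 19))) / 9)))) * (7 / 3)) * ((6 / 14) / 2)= 145929 / 19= 7680.47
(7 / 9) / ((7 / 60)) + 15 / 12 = 95 / 12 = 7.92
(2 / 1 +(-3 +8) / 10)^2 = 25 / 4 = 6.25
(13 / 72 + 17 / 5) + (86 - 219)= -129.42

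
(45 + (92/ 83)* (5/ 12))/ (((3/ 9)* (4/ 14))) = 39620/ 83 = 477.35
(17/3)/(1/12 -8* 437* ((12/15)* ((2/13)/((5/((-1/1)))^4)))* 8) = -2762500/2644303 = -1.04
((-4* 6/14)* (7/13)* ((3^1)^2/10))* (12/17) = -0.59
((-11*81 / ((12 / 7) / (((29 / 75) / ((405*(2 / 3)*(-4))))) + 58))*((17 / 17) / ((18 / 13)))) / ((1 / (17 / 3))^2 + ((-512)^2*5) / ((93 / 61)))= 540147069 / 3413482842898468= 0.00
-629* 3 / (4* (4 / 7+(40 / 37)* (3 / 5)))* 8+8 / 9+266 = -2826.36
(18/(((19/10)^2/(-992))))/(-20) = 89280/361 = 247.31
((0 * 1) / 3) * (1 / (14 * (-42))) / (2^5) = 0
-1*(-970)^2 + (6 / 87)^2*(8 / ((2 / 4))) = -791296836 / 841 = -940899.92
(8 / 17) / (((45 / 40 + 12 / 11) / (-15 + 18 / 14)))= -22528 / 7735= -2.91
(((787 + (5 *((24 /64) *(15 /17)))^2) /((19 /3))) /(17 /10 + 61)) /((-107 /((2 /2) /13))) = -6639535 /4643892448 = -0.00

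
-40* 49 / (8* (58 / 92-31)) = 11270 / 1397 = 8.07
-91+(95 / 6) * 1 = -75.17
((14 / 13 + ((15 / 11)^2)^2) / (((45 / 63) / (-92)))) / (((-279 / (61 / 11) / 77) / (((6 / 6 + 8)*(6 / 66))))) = 237341867812 / 324517765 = 731.37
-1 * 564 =-564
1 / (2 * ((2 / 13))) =13 / 4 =3.25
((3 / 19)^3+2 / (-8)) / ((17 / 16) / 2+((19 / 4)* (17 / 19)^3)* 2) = -54008 / 1610155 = -0.03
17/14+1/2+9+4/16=307/28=10.96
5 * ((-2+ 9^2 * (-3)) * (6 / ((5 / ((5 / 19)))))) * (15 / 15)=-7350 / 19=-386.84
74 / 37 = 2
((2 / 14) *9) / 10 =9 / 70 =0.13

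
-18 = -18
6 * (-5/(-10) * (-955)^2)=2736075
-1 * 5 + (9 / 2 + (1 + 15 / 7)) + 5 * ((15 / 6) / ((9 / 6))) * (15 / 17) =2379 / 238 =10.00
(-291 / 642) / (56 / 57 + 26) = -5529 / 329132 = -0.02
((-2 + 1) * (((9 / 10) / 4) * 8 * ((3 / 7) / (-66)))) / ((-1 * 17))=-9 / 13090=-0.00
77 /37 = 2.08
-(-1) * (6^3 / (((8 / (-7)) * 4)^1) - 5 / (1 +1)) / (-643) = 199 / 2572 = 0.08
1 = 1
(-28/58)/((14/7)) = -7/29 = -0.24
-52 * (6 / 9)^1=-104 / 3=-34.67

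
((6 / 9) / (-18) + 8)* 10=2150 / 27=79.63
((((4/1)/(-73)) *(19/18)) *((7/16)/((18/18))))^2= 17689/27625536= 0.00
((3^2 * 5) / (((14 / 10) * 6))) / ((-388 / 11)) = -825 / 5432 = -0.15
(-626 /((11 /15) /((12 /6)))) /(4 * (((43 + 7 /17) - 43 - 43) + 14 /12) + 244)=-478890 /21967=-21.80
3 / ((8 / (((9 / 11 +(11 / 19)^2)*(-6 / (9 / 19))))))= -1145 / 209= -5.48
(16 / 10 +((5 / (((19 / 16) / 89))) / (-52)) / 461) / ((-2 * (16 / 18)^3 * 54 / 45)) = -54798687 / 58299904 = -0.94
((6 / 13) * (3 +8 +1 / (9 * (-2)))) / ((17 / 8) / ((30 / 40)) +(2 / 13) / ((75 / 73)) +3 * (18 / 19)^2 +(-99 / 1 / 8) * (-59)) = 14223400 / 2071867323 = 0.01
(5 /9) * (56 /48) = 35 /54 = 0.65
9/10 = 0.90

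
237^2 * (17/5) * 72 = 68750856/5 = 13750171.20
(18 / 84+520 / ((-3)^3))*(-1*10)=35995 / 189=190.45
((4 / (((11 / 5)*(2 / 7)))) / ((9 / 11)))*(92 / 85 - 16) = -17752 / 153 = -116.03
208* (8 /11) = 1664 /11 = 151.27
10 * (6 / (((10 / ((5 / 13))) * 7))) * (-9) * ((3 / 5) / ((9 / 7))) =-1.38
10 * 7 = 70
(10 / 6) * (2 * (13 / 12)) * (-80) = -2600 / 9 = -288.89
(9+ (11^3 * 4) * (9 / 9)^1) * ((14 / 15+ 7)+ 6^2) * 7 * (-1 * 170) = -836438386 / 3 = -278812795.33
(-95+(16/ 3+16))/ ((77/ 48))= -3536/ 77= -45.92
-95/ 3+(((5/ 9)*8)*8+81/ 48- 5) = 83/ 144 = 0.58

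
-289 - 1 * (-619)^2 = -383450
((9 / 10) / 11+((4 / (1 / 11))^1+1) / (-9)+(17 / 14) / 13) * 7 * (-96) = 2318208 / 715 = 3242.25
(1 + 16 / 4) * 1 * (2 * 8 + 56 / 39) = 3400 / 39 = 87.18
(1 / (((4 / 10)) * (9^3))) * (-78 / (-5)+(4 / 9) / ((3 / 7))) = 1123 / 19683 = 0.06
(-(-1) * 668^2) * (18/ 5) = 8032032/ 5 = 1606406.40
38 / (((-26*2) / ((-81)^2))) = -124659 / 26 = -4794.58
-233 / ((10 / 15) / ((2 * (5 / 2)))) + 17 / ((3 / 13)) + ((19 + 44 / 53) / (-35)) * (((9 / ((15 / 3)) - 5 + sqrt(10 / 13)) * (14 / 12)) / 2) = -13298567 / 7950 - 1051 * sqrt(130) / 41340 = -1673.07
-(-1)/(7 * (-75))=-0.00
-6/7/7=-0.12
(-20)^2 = 400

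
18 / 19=0.95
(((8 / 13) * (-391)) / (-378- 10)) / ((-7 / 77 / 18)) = -154836 / 1261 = -122.79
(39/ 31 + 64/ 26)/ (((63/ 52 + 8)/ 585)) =3507660/ 14849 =236.22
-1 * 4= -4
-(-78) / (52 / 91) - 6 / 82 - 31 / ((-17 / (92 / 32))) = 789949 / 5576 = 141.67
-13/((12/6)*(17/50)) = -19.12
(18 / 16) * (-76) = -171 / 2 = -85.50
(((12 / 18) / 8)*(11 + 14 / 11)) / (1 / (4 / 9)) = 5 / 11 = 0.45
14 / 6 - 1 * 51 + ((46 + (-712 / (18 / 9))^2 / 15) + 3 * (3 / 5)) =42241 / 5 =8448.20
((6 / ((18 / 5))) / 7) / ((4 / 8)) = 10 / 21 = 0.48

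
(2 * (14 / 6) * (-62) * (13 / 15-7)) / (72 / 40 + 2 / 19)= 1517264 / 1629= 931.41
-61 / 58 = -1.05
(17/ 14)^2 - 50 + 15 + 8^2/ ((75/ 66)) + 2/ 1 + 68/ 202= 12437393/ 494900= 25.13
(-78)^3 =-474552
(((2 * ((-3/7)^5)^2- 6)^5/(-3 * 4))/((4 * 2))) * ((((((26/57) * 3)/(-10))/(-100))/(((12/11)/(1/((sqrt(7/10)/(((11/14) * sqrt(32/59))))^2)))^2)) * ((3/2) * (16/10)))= 17886851291833914493222198727941372908487349683339776/349854829731965324438194556481881999278707278614413475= 0.05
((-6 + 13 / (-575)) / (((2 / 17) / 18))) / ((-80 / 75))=1589517 / 1840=863.87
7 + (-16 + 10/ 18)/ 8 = 365/ 72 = 5.07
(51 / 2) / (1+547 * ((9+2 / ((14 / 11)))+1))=357 / 88628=0.00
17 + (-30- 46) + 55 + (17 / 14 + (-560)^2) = 4390361 / 14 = 313597.21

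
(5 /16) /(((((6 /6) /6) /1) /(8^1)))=15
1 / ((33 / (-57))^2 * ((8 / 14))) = 2527 / 484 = 5.22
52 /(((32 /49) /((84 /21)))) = 637 /2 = 318.50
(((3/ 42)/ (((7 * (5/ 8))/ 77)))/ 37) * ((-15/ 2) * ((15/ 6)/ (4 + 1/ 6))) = -198/ 1295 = -0.15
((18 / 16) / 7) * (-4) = -9 / 14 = -0.64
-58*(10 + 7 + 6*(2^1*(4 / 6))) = -1450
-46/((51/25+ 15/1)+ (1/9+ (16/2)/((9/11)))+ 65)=-0.50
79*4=316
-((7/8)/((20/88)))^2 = -14.82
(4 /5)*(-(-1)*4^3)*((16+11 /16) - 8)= 2224 /5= 444.80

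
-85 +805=720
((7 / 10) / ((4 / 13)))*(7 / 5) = 3.18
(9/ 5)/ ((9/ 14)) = 14/ 5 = 2.80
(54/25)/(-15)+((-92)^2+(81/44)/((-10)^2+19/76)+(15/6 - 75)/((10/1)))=18651085033/2205500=8456.62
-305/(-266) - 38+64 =7221/266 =27.15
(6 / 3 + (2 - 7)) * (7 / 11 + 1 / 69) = -494 / 253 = -1.95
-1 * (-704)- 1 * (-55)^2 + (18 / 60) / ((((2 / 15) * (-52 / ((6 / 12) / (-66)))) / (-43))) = -21241921 / 9152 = -2321.01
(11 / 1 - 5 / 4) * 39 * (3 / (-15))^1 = -76.05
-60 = -60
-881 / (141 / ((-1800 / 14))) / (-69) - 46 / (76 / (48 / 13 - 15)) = -4.80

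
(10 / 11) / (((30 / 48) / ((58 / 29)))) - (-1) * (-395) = -4313 / 11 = -392.09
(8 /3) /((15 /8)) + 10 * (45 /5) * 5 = 20314 /45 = 451.42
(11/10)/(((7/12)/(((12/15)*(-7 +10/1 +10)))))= 3432/175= 19.61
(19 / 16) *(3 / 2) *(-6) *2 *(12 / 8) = -513 / 16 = -32.06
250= 250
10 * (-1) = -10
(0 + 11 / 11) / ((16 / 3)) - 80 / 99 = -983 / 1584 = -0.62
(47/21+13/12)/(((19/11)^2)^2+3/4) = 1361613/3956449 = 0.34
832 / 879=0.95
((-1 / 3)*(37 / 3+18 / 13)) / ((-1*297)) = 535 / 34749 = 0.02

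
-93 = -93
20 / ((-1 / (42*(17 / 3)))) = -4760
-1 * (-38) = 38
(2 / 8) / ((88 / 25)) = 25 / 352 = 0.07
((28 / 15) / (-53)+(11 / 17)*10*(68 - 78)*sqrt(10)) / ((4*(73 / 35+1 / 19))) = -182875*sqrt(10) / 24174 - 931 / 226098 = -23.93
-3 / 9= -1 / 3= -0.33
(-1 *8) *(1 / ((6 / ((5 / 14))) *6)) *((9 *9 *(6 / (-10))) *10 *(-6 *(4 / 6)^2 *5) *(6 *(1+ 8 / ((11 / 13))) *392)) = -12645818.18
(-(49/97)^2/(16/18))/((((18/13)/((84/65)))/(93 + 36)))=-6504309/188180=-34.56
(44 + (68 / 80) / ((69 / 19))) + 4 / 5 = 62147 / 1380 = 45.03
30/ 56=15/ 28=0.54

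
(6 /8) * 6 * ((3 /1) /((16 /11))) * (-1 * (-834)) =123849 /16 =7740.56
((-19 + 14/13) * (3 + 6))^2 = 4397409/169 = 26020.17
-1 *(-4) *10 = 40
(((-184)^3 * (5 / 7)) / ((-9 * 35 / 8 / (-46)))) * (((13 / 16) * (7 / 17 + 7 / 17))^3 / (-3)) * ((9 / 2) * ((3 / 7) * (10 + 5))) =73777281240 / 4913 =15016747.66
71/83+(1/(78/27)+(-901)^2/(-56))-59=-879425691/60424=-14554.24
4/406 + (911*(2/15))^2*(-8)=-5391166366/45675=-118033.20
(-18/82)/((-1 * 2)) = 9/82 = 0.11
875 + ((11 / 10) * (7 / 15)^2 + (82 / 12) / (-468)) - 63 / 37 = 11344433483 / 12987000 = 873.52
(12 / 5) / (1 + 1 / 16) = 192 / 85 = 2.26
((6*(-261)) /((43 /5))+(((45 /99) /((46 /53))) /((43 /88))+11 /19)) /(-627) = 3390691 /11781957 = 0.29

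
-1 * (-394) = 394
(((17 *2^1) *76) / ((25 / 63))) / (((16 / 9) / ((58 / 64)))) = 5311089 / 1600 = 3319.43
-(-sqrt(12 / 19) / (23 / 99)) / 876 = 33* sqrt(57) / 63802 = 0.00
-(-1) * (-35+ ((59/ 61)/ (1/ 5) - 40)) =-4280/ 61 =-70.16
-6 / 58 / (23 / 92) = -12 / 29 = -0.41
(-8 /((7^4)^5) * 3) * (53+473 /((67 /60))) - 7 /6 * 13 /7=-69499063945224650935 /32076491051640024402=-2.17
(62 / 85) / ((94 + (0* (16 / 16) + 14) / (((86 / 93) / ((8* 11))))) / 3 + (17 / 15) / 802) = 6414396 / 4180878527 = 0.00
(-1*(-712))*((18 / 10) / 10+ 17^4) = 1486677004 / 25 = 59467080.16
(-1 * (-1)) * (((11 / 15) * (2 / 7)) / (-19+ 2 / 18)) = -33 / 2975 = -0.01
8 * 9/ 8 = 9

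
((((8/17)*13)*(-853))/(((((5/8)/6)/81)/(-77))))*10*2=106232974848/17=6248998520.47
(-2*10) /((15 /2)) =-8 /3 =-2.67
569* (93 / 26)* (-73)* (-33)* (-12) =-764862318 / 13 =-58835562.92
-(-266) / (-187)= -266 / 187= -1.42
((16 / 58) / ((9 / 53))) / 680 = 53 / 22185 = 0.00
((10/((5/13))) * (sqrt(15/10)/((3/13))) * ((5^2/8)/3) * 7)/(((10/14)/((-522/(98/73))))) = -1788865 * sqrt(6)/8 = -547725.81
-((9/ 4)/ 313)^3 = -729/ 1962515008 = -0.00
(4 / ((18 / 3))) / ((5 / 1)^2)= 2 / 75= 0.03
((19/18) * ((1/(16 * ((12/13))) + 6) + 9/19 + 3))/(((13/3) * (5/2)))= 34807/37440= 0.93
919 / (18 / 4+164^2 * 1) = 1838 / 53801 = 0.03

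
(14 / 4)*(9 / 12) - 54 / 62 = 435 / 248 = 1.75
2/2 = 1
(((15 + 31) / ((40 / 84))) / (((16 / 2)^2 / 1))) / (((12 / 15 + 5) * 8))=483 / 14848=0.03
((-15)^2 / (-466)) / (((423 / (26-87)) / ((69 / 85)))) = 21045 / 372334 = 0.06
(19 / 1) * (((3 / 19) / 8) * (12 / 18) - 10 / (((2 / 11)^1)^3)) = -31611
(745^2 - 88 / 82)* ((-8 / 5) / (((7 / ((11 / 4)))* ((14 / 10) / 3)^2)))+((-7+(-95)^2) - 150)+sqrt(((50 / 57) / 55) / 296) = -22403710506 / 14063+sqrt(115995) / 46398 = -1593096.10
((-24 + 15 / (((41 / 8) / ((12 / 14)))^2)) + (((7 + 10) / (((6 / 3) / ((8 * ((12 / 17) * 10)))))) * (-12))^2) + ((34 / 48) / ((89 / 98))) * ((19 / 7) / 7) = 2918634476572259 / 87970092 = 33177576.72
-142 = -142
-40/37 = -1.08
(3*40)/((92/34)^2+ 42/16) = 277440/22997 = 12.06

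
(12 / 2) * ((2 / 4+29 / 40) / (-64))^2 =7203 / 3276800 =0.00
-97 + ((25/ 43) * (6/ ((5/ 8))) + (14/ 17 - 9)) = -72804/ 731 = -99.60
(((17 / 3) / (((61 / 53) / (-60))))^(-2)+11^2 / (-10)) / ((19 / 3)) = -1.91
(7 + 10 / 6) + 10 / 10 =29 / 3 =9.67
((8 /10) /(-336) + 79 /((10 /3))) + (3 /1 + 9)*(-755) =-3795247 /420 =-9036.30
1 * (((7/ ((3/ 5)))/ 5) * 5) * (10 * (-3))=-350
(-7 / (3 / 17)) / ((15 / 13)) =-1547 / 45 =-34.38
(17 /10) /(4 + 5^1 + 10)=17 /190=0.09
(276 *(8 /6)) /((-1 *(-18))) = 184 /9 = 20.44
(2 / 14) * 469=67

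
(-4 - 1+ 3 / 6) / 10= -9 / 20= -0.45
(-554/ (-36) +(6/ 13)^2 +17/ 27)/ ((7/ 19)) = 2814451/ 63882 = 44.06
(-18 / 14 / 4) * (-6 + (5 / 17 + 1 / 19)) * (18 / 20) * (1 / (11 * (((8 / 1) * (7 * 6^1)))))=2241 / 5064640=0.00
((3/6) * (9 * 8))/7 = 36/7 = 5.14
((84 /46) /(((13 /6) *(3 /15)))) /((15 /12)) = 1008 /299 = 3.37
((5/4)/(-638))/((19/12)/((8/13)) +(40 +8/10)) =-300/6641261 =-0.00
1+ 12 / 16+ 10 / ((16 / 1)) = 19 / 8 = 2.38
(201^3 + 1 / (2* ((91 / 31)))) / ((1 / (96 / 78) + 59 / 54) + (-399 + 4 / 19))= -6065504390952 / 296444057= -20460.87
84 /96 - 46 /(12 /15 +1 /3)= -5401 /136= -39.71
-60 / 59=-1.02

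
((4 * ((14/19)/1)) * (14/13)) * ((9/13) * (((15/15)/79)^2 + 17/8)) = 93584610/20039851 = 4.67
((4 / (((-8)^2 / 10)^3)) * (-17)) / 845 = -425 / 1384448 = -0.00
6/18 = 1/3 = 0.33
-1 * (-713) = 713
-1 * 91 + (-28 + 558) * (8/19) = 2511/19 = 132.16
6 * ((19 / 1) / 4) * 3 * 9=1539 / 2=769.50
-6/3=-2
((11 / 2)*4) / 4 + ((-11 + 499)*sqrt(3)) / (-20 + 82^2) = 61*sqrt(3) / 838 + 11 / 2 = 5.63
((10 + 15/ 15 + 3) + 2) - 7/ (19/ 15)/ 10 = 587/ 38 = 15.45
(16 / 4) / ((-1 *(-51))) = 4 / 51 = 0.08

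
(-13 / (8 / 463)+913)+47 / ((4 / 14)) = 325.12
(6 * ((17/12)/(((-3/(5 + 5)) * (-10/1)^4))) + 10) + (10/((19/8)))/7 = 8457739/798000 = 10.60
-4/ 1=-4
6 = 6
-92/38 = -2.42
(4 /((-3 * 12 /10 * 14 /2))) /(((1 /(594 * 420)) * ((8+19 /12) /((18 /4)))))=-427680 /23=-18594.78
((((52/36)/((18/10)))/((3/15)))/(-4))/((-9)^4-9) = -25/163296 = -0.00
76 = 76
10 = 10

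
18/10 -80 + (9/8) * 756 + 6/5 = 1547/2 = 773.50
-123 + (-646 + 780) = 11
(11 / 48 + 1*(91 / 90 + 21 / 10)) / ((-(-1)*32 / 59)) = 28379 / 4608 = 6.16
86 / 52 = 43 / 26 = 1.65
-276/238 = -138/119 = -1.16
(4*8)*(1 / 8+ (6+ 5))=356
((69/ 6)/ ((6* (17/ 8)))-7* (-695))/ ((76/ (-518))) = -64273699/ 1938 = -33164.96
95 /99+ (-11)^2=12074 /99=121.96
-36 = -36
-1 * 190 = -190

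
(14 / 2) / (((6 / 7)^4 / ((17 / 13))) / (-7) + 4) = 2000033 / 1126028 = 1.78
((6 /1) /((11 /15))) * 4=360 /11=32.73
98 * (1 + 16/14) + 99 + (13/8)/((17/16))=5279/17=310.53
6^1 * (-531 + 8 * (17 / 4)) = -2982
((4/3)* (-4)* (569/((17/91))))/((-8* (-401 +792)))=103558/19941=5.19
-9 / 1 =-9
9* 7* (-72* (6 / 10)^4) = -367416 / 625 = -587.87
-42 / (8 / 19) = -399 / 4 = -99.75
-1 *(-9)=9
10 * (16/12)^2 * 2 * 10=3200/9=355.56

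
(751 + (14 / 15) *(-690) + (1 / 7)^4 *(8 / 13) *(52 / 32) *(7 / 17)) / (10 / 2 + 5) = 311959 / 29155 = 10.70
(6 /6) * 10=10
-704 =-704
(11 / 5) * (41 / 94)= 0.96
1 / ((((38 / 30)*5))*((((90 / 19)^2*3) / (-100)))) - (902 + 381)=-103942 / 81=-1283.23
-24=-24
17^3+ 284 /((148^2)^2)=589296191623 /119946304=4913.00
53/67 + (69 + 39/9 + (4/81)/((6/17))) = 1209097/16281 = 74.26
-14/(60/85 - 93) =238/1569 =0.15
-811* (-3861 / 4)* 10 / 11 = 1423305 / 2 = 711652.50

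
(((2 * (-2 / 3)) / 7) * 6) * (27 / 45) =-24 / 35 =-0.69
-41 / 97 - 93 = -9062 / 97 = -93.42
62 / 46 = 31 / 23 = 1.35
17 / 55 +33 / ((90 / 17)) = 2159 / 330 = 6.54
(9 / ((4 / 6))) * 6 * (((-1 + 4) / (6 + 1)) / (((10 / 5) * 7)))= 243 / 98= 2.48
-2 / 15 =-0.13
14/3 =4.67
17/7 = 2.43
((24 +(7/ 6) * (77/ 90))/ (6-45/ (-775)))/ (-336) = -418469/ 34074432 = -0.01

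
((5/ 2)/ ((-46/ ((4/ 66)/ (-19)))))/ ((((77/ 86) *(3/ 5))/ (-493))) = -529975/ 3331251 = -0.16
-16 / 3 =-5.33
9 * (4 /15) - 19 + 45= 142 /5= 28.40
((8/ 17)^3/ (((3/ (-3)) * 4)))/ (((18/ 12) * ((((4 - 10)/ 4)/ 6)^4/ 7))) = -458752/ 14739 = -31.13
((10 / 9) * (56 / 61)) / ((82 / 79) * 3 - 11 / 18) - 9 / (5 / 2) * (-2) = 8257964 / 1085495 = 7.61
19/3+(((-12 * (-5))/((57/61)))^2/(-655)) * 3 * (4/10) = -173119/141873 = -1.22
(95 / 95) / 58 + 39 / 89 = 0.46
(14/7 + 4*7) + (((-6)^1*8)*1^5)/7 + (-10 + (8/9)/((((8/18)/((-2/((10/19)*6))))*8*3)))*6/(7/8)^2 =-5842/105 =-55.64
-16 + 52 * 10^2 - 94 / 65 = 5182.55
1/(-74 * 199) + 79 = 1163353/14726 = 79.00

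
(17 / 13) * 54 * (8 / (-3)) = -2448 / 13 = -188.31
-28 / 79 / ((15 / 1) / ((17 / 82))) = -238 / 48585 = -0.00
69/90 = 23/30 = 0.77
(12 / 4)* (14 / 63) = 2 / 3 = 0.67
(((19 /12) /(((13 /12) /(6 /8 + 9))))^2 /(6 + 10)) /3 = 1083 /256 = 4.23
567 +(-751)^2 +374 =564942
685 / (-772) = -685 / 772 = -0.89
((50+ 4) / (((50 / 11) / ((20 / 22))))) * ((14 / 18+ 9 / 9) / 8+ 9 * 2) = 984 / 5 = 196.80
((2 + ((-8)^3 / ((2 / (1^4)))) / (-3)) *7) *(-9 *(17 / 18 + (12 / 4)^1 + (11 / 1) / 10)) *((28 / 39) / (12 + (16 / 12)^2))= -2914226 / 2015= -1446.27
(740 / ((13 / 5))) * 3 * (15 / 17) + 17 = 170257 / 221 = 770.39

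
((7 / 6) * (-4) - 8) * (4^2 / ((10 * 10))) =-152 / 75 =-2.03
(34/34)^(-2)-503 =-502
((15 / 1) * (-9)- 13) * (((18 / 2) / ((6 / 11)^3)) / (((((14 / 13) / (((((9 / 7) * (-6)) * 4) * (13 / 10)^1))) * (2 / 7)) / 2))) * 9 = 674142183 / 35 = 19261205.23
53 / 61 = 0.87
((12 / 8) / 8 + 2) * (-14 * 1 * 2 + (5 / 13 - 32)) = -27125 / 208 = -130.41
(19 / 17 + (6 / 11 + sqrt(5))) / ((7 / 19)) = 5909 / 1309 + 19 *sqrt(5) / 7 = 10.58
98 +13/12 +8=1285/12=107.08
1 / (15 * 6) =0.01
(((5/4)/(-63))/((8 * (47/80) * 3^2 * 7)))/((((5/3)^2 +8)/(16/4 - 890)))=11075/2010519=0.01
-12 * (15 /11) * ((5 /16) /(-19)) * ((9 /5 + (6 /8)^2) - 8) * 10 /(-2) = 9225 /1216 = 7.59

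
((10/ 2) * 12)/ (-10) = -6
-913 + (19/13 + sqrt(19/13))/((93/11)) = -1103608/1209 + 11*sqrt(247)/1209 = -912.68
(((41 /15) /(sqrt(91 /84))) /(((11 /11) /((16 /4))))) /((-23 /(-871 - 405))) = 418528 * sqrt(39) /4485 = 582.77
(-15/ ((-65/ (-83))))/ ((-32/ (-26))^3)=-42081/ 4096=-10.27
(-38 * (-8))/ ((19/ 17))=272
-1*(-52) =52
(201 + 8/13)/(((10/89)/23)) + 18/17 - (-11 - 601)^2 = -736531721/2210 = -333272.27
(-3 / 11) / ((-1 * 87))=1 / 319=0.00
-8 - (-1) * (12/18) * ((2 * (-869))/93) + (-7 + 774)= 208285/279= 746.54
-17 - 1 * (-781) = 764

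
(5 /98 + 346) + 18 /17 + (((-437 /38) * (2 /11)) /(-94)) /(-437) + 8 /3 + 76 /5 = 44796621227 /122738385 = 364.98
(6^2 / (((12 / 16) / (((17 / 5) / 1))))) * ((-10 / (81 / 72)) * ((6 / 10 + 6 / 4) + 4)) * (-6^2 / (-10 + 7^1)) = -530944 / 5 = -106188.80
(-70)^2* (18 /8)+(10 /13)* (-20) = 143125 /13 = 11009.62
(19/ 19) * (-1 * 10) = -10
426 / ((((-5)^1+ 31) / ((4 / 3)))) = 284 / 13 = 21.85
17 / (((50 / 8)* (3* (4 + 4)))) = 17 / 150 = 0.11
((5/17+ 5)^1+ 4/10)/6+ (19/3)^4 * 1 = 11083819/6885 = 1609.85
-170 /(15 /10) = -340 /3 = -113.33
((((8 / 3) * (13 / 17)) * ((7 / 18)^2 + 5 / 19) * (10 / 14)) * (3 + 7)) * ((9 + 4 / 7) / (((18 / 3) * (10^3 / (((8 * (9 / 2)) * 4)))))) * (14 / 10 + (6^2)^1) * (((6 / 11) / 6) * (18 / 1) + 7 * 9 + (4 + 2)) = 328844308 / 89775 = 3662.98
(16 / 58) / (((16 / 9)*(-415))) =-9 / 24070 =-0.00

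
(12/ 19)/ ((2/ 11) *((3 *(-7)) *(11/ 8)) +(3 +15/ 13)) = -208/ 361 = -0.58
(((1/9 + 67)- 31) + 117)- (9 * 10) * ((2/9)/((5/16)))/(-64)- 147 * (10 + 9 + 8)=-34334/9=-3814.89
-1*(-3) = 3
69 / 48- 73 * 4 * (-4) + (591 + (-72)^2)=111111 / 16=6944.44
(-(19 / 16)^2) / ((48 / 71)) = -25631 / 12288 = -2.09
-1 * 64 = -64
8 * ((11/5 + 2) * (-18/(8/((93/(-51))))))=11718/85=137.86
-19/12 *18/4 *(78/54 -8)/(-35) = -1121/840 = -1.33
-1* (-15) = 15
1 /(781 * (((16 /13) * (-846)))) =-0.00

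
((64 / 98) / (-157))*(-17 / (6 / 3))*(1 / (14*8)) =17 / 53851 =0.00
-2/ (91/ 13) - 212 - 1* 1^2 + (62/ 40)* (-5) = -6189/ 28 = -221.04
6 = 6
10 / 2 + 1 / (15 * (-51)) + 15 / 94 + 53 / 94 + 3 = 313603 / 35955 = 8.72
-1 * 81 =-81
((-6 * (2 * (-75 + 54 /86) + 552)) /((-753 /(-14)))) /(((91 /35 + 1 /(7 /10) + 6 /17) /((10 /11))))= -962948000 /103170287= -9.33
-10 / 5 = -2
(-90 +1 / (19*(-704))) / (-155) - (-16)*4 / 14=74771847 / 14512960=5.15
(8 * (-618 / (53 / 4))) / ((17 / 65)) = -1426.68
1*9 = 9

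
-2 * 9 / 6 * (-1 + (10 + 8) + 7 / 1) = -72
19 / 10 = 1.90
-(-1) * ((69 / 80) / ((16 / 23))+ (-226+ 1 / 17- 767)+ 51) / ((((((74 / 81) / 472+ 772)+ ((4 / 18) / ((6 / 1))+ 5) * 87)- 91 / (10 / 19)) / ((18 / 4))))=-880420589271 / 215744835968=-4.08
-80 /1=-80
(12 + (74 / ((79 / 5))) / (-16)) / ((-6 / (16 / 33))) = -7399 / 7821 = -0.95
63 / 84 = 0.75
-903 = -903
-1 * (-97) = 97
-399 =-399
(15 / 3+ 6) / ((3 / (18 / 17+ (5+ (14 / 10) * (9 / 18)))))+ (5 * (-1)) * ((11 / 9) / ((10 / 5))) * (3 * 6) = -5137 / 170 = -30.22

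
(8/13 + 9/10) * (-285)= -431.88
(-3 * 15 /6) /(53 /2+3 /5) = -75 /271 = -0.28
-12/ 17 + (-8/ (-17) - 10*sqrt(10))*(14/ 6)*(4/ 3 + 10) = 1796/ 153 - 2380*sqrt(10)/ 9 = -824.51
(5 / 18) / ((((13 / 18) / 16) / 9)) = 720 / 13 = 55.38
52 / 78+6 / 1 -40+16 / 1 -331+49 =-898 / 3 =-299.33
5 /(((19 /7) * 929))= 35 /17651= 0.00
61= 61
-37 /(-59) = 37 /59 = 0.63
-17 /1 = -17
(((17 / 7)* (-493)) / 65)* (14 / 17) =-986 / 65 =-15.17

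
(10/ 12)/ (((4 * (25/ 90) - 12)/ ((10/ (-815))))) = 15/ 15974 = 0.00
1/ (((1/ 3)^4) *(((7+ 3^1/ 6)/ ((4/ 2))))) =108/ 5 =21.60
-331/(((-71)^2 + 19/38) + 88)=-662/10259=-0.06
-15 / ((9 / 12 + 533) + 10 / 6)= -36 / 1285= -0.03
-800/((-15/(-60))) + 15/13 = -3198.85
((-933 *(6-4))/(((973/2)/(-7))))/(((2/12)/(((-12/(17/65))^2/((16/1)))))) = 21195.78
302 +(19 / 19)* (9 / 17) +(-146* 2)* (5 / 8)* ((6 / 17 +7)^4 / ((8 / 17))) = -89087546893 / 78608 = -1133314.00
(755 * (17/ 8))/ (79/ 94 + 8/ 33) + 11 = 20054881/ 13436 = 1492.62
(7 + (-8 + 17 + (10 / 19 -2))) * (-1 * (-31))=8556 / 19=450.32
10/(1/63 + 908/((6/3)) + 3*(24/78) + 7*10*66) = 1638/831275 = 0.00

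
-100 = -100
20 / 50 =2 / 5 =0.40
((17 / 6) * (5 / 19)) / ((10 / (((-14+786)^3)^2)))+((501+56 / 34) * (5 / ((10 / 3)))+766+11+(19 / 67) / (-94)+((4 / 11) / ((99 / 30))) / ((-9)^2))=472046414546454964314670975 / 29906585181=15784029225989716.79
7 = 7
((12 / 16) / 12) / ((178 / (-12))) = -3 / 712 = -0.00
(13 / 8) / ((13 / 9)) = 9 / 8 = 1.12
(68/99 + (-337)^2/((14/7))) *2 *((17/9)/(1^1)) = 191138939/891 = 214521.82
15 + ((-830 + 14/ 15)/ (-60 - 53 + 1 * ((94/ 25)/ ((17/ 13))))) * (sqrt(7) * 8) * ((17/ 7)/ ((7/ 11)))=15 + 1581361760 * sqrt(7)/ 6880041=623.12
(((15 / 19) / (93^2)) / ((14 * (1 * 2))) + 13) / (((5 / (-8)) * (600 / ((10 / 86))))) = -19938833 / 4946363100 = -0.00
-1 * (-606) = 606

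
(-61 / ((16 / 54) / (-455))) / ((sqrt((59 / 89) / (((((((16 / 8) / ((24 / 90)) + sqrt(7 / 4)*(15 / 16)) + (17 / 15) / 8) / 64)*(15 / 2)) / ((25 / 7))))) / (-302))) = -22631427*sqrt(8270325*sqrt(7) + 134824676) / 15104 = -18756967.88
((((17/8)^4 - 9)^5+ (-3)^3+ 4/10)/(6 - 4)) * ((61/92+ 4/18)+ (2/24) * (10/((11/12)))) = 18064485405038606433630906611/105008090639591622574080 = 172029.46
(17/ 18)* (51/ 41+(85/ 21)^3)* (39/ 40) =1417241839/ 22782060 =62.21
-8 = -8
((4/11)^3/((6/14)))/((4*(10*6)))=0.00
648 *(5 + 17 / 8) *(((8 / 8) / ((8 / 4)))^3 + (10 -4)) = 226233 / 8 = 28279.12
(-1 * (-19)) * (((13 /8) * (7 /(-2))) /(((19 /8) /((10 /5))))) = -91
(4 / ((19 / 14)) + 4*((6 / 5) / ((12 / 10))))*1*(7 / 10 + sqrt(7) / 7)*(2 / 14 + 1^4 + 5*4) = 19536*sqrt(7) / 931 + 9768 / 95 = 158.34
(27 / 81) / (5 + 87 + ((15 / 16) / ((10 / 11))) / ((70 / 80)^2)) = 49 / 13722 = 0.00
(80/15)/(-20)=-4/15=-0.27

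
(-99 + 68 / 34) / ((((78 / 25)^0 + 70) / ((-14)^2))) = -19012 / 71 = -267.77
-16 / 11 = -1.45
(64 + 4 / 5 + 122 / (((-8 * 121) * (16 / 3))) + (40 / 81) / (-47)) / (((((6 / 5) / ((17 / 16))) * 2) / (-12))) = -162298047779 / 471702528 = -344.07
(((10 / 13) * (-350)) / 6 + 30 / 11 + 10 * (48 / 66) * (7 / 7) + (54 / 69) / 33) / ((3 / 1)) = -343846 / 29601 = -11.62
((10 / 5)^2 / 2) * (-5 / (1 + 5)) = -5 / 3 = -1.67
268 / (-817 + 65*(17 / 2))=-1.01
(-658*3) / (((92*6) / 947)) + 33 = -308527 / 92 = -3353.55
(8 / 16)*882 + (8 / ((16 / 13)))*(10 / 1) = 506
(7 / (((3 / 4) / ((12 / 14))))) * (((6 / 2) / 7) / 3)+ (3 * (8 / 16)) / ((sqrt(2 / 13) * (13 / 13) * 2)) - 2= -6 / 7+ 3 * sqrt(26) / 8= 1.05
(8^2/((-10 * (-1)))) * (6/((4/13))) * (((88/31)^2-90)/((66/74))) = -11465.88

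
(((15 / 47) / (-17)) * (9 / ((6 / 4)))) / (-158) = 45 / 63121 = 0.00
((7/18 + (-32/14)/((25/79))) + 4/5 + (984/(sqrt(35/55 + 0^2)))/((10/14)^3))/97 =-19007/305550 + 48216 * sqrt(77)/12125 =34.83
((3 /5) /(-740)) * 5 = -0.00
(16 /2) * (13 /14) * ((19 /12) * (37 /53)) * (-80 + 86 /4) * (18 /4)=-3207789 /1484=-2161.58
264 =264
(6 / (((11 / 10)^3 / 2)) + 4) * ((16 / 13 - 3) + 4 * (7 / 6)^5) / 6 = 752636849 / 50455548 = 14.92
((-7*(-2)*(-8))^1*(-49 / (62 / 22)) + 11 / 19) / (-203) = -1147333 / 119567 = -9.60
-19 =-19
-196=-196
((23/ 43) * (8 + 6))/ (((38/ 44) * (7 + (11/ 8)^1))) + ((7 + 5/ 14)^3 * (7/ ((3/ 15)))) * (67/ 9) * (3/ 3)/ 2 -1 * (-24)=20047621988603/ 386238384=51904.79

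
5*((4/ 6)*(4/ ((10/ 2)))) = 2.67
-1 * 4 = -4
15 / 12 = 5 / 4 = 1.25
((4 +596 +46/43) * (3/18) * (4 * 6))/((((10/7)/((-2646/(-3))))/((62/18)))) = 1099282072/215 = 5112939.87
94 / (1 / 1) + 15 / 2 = 203 / 2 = 101.50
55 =55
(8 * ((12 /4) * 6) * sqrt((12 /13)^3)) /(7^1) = 18.24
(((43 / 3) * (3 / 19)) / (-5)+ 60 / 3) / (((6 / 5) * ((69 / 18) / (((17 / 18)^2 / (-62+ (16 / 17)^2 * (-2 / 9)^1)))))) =-51699499 / 848342856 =-0.06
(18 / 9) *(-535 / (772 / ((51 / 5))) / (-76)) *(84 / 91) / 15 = 5457 / 476710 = 0.01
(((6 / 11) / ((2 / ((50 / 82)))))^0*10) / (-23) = -10 / 23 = -0.43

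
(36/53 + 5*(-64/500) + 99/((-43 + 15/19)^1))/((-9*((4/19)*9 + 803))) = 46561799/146259958050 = 0.00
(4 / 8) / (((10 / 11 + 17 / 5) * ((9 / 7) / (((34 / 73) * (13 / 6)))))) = 0.09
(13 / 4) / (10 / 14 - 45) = -91 / 1240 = -0.07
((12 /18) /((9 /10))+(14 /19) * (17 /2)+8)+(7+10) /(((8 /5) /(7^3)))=15018091 /4104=3659.38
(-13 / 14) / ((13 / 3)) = -3 / 14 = -0.21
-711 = -711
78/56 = 39/28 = 1.39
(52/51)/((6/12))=104/51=2.04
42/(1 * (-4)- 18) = -21/11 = -1.91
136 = 136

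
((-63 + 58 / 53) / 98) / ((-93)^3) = 3281 / 4177830258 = 0.00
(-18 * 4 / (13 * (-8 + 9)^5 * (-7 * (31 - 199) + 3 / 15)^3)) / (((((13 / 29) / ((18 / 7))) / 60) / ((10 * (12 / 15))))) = -2255040000 / 240623634790903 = -0.00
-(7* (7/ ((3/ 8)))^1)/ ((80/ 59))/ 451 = -2891/ 13530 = -0.21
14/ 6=7/ 3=2.33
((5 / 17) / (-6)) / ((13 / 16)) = -40 / 663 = -0.06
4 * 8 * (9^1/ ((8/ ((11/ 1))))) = 396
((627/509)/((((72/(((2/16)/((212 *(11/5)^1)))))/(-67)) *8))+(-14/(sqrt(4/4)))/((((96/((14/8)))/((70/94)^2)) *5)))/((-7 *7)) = 0.00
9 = 9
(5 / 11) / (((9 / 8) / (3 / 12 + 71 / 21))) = 1.47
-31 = -31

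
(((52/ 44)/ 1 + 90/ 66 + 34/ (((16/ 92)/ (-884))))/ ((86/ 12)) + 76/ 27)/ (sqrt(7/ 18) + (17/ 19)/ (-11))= -244556671744 * sqrt(14)/ 23263731 - 39784338944/ 7754577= -44464.08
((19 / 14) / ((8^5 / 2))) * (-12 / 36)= -19 / 688128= -0.00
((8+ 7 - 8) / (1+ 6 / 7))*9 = 441 / 13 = 33.92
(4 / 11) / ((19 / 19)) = 4 / 11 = 0.36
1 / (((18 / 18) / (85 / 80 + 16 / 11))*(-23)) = -443 / 4048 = -0.11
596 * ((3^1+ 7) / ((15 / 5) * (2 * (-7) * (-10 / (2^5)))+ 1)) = 47680 / 113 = 421.95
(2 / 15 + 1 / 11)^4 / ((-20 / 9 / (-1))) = 1874161 / 1647112500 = 0.00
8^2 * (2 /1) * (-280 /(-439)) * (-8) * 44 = -12615680 /439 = -28737.31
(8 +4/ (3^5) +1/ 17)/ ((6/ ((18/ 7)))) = 33359/ 9639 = 3.46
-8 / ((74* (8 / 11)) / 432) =-2376 / 37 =-64.22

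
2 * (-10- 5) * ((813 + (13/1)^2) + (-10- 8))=-28920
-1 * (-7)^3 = 343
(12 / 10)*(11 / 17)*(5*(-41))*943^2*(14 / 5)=-33688309116 / 85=-396333048.42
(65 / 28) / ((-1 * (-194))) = 65 / 5432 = 0.01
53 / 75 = 0.71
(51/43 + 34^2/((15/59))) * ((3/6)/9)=2933537/11610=252.67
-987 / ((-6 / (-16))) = -2632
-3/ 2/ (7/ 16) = -24/ 7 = -3.43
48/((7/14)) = 96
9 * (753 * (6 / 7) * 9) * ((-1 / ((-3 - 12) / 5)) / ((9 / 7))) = 13554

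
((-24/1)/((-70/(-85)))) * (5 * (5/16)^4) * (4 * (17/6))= -15.75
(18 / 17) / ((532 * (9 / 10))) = 5 / 2261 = 0.00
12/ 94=6/ 47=0.13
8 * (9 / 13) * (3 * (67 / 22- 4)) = -2268 / 143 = -15.86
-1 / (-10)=1 / 10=0.10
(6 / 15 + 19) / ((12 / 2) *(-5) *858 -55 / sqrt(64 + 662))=-2996136 / 3975285575 + 97 *sqrt(6) / 3975285575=-0.00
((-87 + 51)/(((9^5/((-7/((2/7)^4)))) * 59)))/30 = 16807/46451880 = 0.00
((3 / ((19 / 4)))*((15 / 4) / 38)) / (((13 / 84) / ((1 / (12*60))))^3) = 343 / 7613923200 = 0.00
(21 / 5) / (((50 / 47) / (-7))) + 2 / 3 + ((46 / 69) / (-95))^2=-21905801 / 812250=-26.97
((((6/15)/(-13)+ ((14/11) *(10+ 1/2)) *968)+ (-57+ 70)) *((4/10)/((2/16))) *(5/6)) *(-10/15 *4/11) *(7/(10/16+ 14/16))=-251382656/6435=-39064.90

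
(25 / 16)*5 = 125 / 16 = 7.81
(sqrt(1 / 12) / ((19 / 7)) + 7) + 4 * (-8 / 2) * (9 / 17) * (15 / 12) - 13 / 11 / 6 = -4247 / 1122 + 7 * sqrt(3) / 114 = -3.68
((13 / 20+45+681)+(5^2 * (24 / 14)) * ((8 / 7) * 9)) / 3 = 1144117 / 2940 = 389.16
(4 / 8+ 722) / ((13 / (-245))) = -354025 / 26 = -13616.35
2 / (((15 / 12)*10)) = 4 / 25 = 0.16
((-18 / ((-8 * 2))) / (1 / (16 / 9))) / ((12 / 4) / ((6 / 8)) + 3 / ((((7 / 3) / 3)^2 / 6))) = 49 / 827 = 0.06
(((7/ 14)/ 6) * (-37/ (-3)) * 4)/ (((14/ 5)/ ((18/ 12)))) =185/ 84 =2.20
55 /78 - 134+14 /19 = -132.56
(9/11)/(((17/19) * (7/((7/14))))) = 171/2618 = 0.07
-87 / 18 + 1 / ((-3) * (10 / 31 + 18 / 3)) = -2873 / 588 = -4.89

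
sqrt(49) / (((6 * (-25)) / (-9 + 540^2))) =-13607.58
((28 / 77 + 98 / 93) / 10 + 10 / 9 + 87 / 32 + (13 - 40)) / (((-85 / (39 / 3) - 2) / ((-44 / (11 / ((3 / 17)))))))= -29400449 / 15443208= -1.90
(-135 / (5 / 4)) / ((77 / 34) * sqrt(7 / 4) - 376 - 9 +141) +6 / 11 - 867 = -874031867721 / 1009260857 +188496 * sqrt(7) / 91750987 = -866.01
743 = 743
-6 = -6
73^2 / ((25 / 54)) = 287766 / 25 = 11510.64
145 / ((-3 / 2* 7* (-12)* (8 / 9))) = 145 / 112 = 1.29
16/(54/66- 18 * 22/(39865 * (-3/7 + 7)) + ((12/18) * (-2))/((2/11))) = -2.46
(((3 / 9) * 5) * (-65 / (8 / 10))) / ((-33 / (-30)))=-8125 / 66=-123.11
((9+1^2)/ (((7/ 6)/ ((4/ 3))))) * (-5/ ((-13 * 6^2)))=100/ 819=0.12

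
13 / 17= 0.76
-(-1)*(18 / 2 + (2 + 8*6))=59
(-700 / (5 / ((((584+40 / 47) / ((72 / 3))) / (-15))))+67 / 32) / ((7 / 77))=34176967 / 13536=2524.89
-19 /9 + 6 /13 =-193 /117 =-1.65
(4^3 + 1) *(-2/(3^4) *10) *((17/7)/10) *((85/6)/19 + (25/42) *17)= -42.35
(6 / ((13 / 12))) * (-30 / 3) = -720 / 13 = -55.38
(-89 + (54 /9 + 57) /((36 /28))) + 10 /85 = -678 /17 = -39.88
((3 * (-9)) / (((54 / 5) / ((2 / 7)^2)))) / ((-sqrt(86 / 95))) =5 * sqrt(8170) / 2107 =0.21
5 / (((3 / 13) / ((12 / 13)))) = 20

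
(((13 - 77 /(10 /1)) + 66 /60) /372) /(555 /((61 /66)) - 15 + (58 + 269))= 244 /12941415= 0.00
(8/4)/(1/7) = 14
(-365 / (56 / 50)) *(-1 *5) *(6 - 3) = 136875 / 28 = 4888.39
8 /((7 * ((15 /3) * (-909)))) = -8 /31815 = -0.00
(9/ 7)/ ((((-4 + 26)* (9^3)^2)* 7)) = 1/ 63654822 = 0.00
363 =363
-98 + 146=48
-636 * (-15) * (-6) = -57240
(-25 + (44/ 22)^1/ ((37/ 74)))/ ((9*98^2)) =-1/ 4116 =-0.00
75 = 75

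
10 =10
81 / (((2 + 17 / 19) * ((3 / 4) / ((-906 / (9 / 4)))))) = -826272 / 55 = -15023.13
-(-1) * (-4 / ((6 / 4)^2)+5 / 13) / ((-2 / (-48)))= -1304 / 39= -33.44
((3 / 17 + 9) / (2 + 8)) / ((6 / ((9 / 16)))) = 117 / 1360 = 0.09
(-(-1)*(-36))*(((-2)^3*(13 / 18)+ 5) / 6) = 4.67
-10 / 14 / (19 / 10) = -50 / 133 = -0.38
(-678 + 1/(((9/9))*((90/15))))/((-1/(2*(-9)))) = -12201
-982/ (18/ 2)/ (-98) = 491/ 441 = 1.11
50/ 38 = 25/ 19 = 1.32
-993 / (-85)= 993 / 85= 11.68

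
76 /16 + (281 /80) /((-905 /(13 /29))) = 9969447 /2099600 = 4.75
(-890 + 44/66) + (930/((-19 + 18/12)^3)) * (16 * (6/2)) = -23092372/25725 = -897.66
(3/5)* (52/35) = 156/175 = 0.89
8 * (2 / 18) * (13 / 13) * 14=112 / 9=12.44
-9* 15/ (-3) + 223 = 268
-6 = -6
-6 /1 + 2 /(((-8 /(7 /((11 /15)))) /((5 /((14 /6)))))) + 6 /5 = -2181 /220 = -9.91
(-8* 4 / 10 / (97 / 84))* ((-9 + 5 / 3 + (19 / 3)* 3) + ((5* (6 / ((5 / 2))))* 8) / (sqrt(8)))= -32256* sqrt(2) / 485 -3136 / 97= -126.39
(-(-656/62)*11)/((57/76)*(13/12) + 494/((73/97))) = 4214144/23796747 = 0.18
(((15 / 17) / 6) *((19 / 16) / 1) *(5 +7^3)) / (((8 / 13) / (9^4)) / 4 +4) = 704946645 / 46399664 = 15.19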